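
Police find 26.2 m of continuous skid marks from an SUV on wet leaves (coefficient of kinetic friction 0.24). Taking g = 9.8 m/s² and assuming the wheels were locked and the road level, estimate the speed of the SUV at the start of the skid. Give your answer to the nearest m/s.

Initial speed ≈ 11 m/s

Deceleration a = μg = 0.24 × 9.8 = 2.352 m/s².
v = √(2a·d) = √(2 × 2.352 × 26.2) = √123.245 = 11.1016 m/s.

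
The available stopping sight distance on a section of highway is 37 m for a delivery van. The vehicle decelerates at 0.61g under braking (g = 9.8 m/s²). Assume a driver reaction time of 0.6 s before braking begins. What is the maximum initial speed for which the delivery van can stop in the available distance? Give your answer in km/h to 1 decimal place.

Maximum speed ≈ 63.9 km/h

a = 0.61 × 9.8 = 5.978 m/s².
Stopping distance: v·t_r + v²/(2a) = 37 with t_r = 0.6 s and a = 5.978 m/s².
So v² + 7.174 v − 442.37 = 0.
Positive root: v = −a·t_r + √((a·t_r)² + 2a·d) = −3.587 + √(12.867 + 442.37) = 17.7493 m/s.
17.7493 m/s × 3.6 = 63.897 km/h.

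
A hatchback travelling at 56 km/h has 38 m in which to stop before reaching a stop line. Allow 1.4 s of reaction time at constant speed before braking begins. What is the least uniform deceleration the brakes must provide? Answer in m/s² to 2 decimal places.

56 km/h ÷ 3.6 = 15.5556 m/s.
Distance covered during reaction = 15.5556 × 1.4 = 21.778 m.
Distance available for braking: 38 − 21.778 = 16.222 m.
v² = 2a·d ⇒ a = v²/(2d) = 15.5556² / (2 × 16.222) = 241.977 / 32.444 = 7.4583 m/s².

Required deceleration ≈ 7.46 m/s²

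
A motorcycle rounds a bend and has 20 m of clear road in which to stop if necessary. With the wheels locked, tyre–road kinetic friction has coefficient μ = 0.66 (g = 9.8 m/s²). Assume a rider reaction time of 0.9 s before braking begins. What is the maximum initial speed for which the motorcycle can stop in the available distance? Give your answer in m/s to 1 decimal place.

Maximum speed ≈ 11.3 m/s

a = μg = 0.66 × 9.8 = 6.468 m/s².
Stopping distance: v·t_r + v²/(2a) = 20 with t_r = 0.9 s and a = 6.468 m/s².
So v² + 11.642 v − 258.72 = 0.
Positive root: v = −a·t_r + √((a·t_r)² + 2a·d) = −5.821 + √(33.884 + 258.72) = 11.2847 m/s.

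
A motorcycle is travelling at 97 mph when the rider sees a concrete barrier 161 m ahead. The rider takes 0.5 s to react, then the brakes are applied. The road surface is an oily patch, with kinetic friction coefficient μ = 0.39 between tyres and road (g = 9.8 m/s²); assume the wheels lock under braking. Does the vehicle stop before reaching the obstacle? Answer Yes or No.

97 mph × 0.44704 = 43.3629 m/s.
a = μg = 0.39 × 9.8 = 3.822 m/s².
Reaction distance = 43.3629 × 0.5 = 21.681 m.
Braking distance = v²/(2a) = 1880.341 / 7.644 = 245.989 m.
Total stopping distance = 21.681 + 245.989 = 267.670 m, vs 161 m available — it cannot stop in time and overshoots by 267.670 − 161 = 106.670 m.

No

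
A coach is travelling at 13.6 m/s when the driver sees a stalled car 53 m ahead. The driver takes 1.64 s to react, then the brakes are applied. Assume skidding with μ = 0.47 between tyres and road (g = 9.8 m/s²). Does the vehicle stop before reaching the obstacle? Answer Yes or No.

Yes

a = μg = 0.47 × 9.8 = 4.606 m/s².
Reaction distance = 13.6000 × 1.64 = 22.304 m.
Braking distance = v²/(2a) = 184.960 / 9.212 = 20.078 m.
Total stopping distance = 22.304 + 20.078 = 42.382 m, vs 53 m available — it stops with 53 − 42.382 = 10.618 m to spare.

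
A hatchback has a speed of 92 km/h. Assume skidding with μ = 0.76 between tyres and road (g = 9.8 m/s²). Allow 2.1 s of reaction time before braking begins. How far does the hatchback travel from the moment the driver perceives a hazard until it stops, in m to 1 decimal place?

Total stopping distance ≈ 97.5 m

92 km/h ÷ 3.6 = 25.5556 m/s.
a = μg = 0.76 × 9.8 = 7.448 m/s².
Reaction distance = v·t_r = 25.5556 × 2.1 = 53.667 m.
Braking distance = v²/(2a) = 25.5556² / (2 × 7.448) = 653.089 / 14.896 = 43.843 m.
Total = 53.667 + 43.843 = 97.510 m.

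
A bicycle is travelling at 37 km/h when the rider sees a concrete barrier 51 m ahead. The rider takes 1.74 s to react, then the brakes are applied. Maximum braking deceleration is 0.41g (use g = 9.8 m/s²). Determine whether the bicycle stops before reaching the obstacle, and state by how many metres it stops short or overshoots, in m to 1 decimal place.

37 km/h ÷ 3.6 = 10.2778 m/s.
a = 0.41 × 9.8 = 4.018 m/s².
Reaction distance = 10.2778 × 1.74 = 17.883 m.
Braking distance = v²/(2a) = 105.633 / 8.036 = 13.145 m.
Total stopping distance = 17.883 + 13.145 = 31.028 m, vs 51 m available — it stops with 51 − 31.028 = 19.972 m to spare.

Yes — it stops 20.0 m short of the obstacle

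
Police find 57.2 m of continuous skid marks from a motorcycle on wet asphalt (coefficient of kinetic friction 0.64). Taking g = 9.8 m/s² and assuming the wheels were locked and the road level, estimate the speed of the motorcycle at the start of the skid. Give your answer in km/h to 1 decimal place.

Deceleration a = μg = 0.64 × 9.8 = 6.272 m/s².
v = √(2a·d) = √(2 × 6.272 × 57.2) = √717.517 = 26.7865 m/s.
= 26.7865 × 3.6 = 96.431 km/h.

Initial speed ≈ 96.4 km/h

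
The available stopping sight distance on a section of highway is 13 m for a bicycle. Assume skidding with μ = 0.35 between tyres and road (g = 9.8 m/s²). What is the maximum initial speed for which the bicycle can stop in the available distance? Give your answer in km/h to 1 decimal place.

a = μg = 0.35 × 9.8 = 3.430 m/s².
v²/(2a) = d ⇒ v = √(2 × 3.430 × 13) = √89.18 = 9.4435 m/s.
9.4435 m/s × 3.6 = 33.997 km/h.

Maximum speed ≈ 34.0 km/h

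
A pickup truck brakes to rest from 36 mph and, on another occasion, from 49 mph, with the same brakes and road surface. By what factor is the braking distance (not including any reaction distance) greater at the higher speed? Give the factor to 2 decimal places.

Factor ≈ 1.85

Braking distance d = v²/(2a), so with a fixed, d ∝ v².
Factor = (49/36)² = 1.3611² = 1.8526.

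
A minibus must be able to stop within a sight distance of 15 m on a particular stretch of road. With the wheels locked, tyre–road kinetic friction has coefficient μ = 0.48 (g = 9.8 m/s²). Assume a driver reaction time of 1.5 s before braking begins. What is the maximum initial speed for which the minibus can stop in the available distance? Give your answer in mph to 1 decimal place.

a = μg = 0.48 × 9.8 = 4.704 m/s².
Stopping distance: v·t_r + v²/(2a) = 15 with t_r = 1.5 s and a = 4.704 m/s².
So v² + 14.112 v − 141.12 = 0.
Positive root: v = −a·t_r + √((a·t_r)² + 2a·d) = −7.056 + √(49.787 + 141.12) = 6.7609 m/s.
6.7609 m/s ÷ 0.44704 = 15.124 mph.

Maximum speed ≈ 15.1 mph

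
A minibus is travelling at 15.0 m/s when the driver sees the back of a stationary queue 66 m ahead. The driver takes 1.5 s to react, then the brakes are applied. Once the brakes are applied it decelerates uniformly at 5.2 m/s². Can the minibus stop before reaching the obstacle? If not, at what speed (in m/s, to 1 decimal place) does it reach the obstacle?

Reaction distance = 15.0000 × 1.5 = 22.500 m.
Braking distance = v²/(2a) = 225.000 / 10.400 = 21.635 m.
Total stopping distance = 22.500 + 21.635 = 44.135 m, vs 66 m available — it stops with 66 − 44.135 = 21.865 m to spare.

Yes — it stops about 21.9 m short of the obstacle, so it never reaches it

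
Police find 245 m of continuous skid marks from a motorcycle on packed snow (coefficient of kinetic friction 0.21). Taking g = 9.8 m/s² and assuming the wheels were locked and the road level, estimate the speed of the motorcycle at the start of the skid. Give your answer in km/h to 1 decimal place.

Deceleration a = μg = 0.21 × 9.8 = 2.058 m/s².
v = √(2a·d) = √(2 × 2.058 × 245) = √1008.420 = 31.7556 m/s.
= 31.7556 × 3.6 = 114.320 km/h.

Initial speed ≈ 114.3 km/h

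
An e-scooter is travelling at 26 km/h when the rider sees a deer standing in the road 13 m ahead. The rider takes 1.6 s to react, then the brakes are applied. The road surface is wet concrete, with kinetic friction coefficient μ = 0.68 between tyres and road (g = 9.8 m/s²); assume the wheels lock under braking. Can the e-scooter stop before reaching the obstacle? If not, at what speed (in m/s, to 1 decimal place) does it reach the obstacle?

No — it strikes the obstacle at 5.7 m/s

26 km/h ÷ 3.6 = 7.2222 m/s.
a = μg = 0.68 × 9.8 = 6.664 m/s².
Reaction distance = 7.2222 × 1.6 = 11.556 m.
Braking distance needed to stop: v²/(2a) = 52.160 / 13.328 = 3.914 m, so total needed = 11.556 + 3.914 = 15.470 m > 13 m — it cannot stop.
Distance remaining when braking begins: 13 − 11.556 = 1.444 m.
v² = v₀² − 2a·d = 52.160 − 2 × 6.664 × 1.444 = 32.914 m²/s².
v = √32.914 = 5.737 m/s.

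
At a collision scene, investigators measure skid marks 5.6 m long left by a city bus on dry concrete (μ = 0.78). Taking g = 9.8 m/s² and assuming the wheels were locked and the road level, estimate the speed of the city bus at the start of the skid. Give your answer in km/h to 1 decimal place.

Deceleration a = μg = 0.78 × 9.8 = 7.644 m/s².
v = √(2a·d) = √(2 × 7.644 × 5.6) = √85.613 = 9.2527 m/s.
= 9.2527 × 3.6 = 33.310 km/h.

Initial speed ≈ 33.3 km/h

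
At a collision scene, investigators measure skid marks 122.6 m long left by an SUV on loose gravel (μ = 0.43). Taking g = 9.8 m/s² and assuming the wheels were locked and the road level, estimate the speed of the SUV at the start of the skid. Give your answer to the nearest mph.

Deceleration a = μg = 0.43 × 9.8 = 4.214 m/s².
v = √(2a·d) = √(2 × 4.214 × 122.6) = √1033.273 = 32.1446 m/s.
= 32.1446 ÷ 0.44704 = 71.905 mph.

Initial speed ≈ 72 mph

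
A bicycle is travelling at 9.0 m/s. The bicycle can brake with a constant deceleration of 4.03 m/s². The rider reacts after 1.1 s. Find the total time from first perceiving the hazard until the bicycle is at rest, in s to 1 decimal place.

Braking time = v/a = 9.0000 / 4.030 = 2.233 s.
Total = 1.1 + 2.233 = 3.333 s.

Total time ≈ 3.3 s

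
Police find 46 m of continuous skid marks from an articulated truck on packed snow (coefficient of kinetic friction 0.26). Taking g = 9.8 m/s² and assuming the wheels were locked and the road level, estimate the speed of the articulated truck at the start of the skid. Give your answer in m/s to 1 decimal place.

Initial speed ≈ 15.3 m/s

Deceleration a = μg = 0.26 × 9.8 = 2.548 m/s².
v = √(2a·d) = √(2 × 2.548 × 46) = √234.416 = 15.3106 m/s.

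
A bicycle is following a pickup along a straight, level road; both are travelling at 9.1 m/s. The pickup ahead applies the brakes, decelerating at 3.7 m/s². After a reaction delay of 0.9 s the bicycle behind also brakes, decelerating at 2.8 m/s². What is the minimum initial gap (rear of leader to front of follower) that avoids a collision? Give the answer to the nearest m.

Leader travels v²/(2a_L) = 82.810 / 7.400 = 11.191 m before stopping.
Follower covers v·t_r = 9.1000 × 0.9 = 8.190 m while reacting, then v²/(2a_F) = 82.810 / 5.600 = 14.788 m while braking, for a total of 8.190 + 14.788 = 22.978 m.
Since a_F ≤ a_L and the follower starts braking later, the follower is never slower than the leader, so the closest approach is when both have stopped.
Minimum gap = 22.978 − 11.191 = 11.787 m.

Minimum gap ≈ 12 m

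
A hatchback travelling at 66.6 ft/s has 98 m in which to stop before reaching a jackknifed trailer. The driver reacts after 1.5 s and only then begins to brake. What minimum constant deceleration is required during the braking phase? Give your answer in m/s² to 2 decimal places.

66.6 ft/s × 0.3048 = 20.2997 m/s.
Distance covered during reaction = 20.2997 × 1.5 = 30.450 m.
Distance available for braking: 98 − 30.450 = 67.550 m.
v² = 2a·d ⇒ a = v²/(2d) = 20.2997² / (2 × 67.550) = 412.078 / 135.100 = 3.0502 m/s².

Required deceleration ≈ 3.05 m/s²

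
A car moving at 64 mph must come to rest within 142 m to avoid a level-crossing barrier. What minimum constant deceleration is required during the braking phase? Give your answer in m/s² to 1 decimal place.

64 mph × 0.44704 = 28.6106 m/s.
v² = 2a·d ⇒ a = v²/(2d) = 28.6106² / (2 × 142.000) = 818.566 / 284.000 = 2.8823 m/s².

Required deceleration ≈ 2.9 m/s²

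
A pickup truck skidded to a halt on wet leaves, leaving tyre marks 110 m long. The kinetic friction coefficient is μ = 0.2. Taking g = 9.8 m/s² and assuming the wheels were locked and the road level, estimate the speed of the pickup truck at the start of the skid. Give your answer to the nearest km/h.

Initial speed ≈ 75 km/h

Deceleration a = μg = 0.2 × 9.8 = 1.960 m/s².
v = √(2a·d) = √(2 × 1.960 × 110) = √431.200 = 20.7654 m/s.
= 20.7654 × 3.6 = 74.755 km/h.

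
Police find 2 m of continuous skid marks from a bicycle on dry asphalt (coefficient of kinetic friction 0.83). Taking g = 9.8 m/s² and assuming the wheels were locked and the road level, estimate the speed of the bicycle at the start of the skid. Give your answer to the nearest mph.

Deceleration a = μg = 0.83 × 9.8 = 8.134 m/s².
v = √(2a·d) = √(2 × 8.134 × 2) = √32.536 = 5.7040 m/s.
= 5.7040 ÷ 0.44704 = 12.759 mph.

Initial speed ≈ 13 mph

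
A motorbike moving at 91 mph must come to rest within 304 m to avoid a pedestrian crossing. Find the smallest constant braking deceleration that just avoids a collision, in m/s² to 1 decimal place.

Required deceleration ≈ 2.7 m/s²

91 mph × 0.44704 = 40.6806 m/s.
v² = 2a·d ⇒ a = v²/(2d) = 40.6806² / (2 × 304.000) = 1654.911 / 608.000 = 2.7219 m/s².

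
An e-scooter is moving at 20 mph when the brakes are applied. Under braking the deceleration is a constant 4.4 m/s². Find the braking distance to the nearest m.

Braking distance ≈ 9 m

20 mph × 0.44704 = 8.9408 m/s.
Braking distance = v²/(2a) = 8.9408² / (2 × 4.400) = 79.938 / 8.800 = 9.084 m.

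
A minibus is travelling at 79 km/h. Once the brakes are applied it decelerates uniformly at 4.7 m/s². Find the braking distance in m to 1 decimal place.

Braking distance ≈ 51.2 m

79 km/h ÷ 3.6 = 21.9444 m/s.
Braking distance = v²/(2a) = 21.9444² / (2 × 4.700) = 481.557 / 9.400 = 51.229 m.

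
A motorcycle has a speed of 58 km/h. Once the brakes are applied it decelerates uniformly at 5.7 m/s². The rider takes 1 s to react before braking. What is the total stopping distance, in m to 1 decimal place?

Total stopping distance ≈ 38.9 m

58 km/h ÷ 3.6 = 16.1111 m/s.
Reaction distance = v·t_r = 16.1111 × 1 = 16.111 m.
Braking distance = v²/(2a) = 16.1111² / (2 × 5.700) = 259.568 / 11.400 = 22.769 m.
Total = 16.111 + 22.769 = 38.880 m.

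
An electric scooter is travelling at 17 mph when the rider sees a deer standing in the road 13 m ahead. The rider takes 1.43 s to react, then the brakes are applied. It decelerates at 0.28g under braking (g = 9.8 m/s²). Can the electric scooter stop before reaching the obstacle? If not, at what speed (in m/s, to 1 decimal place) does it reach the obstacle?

17 mph × 0.44704 = 7.5997 m/s.
a = 0.28 × 9.8 = 2.744 m/s².
Reaction distance = 7.5997 × 1.43 = 10.868 m.
Braking distance needed to stop: v²/(2a) = 57.755 / 5.488 = 10.524 m, so total needed = 10.868 + 10.524 = 21.392 m > 13 m — it cannot stop.
Distance remaining when braking begins: 13 − 10.868 = 2.132 m.
v² = v₀² − 2a·d = 57.755 − 2 × 2.744 × 2.132 = 46.055 m²/s².
v = √46.055 = 6.786 m/s.

No — it strikes the obstacle at 6.8 m/s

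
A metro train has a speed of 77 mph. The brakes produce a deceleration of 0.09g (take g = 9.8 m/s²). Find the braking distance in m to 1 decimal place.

77 mph × 0.44704 = 34.4221 m/s.
a = 0.09 × 9.8 = 0.882 m/s².
Braking distance = v²/(2a) = 34.4221² / (2 × 0.882) = 1184.881 / 1.764 = 671.701 m.

Braking distance ≈ 671.7 m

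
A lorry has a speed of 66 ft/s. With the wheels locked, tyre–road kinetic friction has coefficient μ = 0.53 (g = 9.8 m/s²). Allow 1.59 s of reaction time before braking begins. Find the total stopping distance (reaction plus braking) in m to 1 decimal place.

Total stopping distance ≈ 70.9 m

66 ft/s × 0.3048 = 20.1168 m/s.
a = μg = 0.53 × 9.8 = 5.194 m/s².
Reaction distance = v·t_r = 20.1168 × 1.59 = 31.986 m.
Braking distance = v²/(2a) = 20.1168² / (2 × 5.194) = 404.686 / 10.388 = 38.957 m.
Total = 31.986 + 38.957 = 70.943 m.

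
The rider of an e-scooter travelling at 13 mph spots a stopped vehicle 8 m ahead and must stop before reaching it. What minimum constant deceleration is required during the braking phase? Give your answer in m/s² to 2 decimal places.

13 mph × 0.44704 = 5.8115 m/s.
v² = 2a·d ⇒ a = v²/(2d) = 5.8115² / (2 × 8.000) = 33.774 / 16.000 = 2.1109 m/s².

Required deceleration ≈ 2.11 m/s²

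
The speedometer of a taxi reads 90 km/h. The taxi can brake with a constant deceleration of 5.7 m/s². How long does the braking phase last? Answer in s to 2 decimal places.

90 km/h ÷ 3.6 = 25.0000 m/s.
Braking time = v/a = 25.0000 / 5.700 = 4.386 s.

Braking time ≈ 4.39 s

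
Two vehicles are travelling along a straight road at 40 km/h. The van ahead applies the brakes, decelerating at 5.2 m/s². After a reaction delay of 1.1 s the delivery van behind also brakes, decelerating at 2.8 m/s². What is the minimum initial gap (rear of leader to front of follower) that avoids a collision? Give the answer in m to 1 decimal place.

Minimum gap ≈ 22.4 m

40 km/h ÷ 3.6 = 11.1111 m/s.
Leader travels v²/(2a_L) = 123.457 / 10.400 = 11.871 m before stopping.
Follower covers v·t_r = 11.1111 × 1.1 = 12.222 m while reacting, then v²/(2a_F) = 123.457 / 5.600 = 22.046 m while braking, for a total of 12.222 + 22.046 = 34.268 m.
Since a_F ≤ a_L and the follower starts braking later, the follower is never slower than the leader, so the closest approach is when both have stopped.
Minimum gap = 34.268 − 11.871 = 22.397 m.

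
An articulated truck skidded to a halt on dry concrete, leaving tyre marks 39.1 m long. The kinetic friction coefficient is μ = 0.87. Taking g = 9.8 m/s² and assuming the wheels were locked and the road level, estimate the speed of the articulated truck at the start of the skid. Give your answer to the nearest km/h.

Deceleration a = μg = 0.87 × 9.8 = 8.526 m/s².
v = √(2a·d) = √(2 × 8.526 × 39.1) = √666.733 = 25.8212 m/s.
= 25.8212 × 3.6 = 92.956 km/h.

Initial speed ≈ 93 km/h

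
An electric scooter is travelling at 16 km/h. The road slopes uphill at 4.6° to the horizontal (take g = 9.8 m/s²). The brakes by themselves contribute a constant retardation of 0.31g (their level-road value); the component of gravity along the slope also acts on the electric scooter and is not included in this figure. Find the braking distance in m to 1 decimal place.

16 km/h ÷ 3.6 = 4.4444 m/s.
a = 0.31 × 9.8 = 3.038 m/s².
Gravity along the uphill slope adds to the braking deceleration: a_eff = 3.038 + 9.8·sin 4.6° = 3.038 + 0.786 = 3.824 m/s².
Braking distance = v²/(2a) = 4.4444² / (2 × 3.824) = 19.753 / 7.648 = 2.583 m.

Braking distance ≈ 2.6 m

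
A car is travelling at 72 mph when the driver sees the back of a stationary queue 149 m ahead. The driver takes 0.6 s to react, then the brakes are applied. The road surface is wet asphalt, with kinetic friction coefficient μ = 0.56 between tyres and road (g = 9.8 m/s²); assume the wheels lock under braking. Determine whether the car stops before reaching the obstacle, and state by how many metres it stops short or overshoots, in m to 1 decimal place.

Yes — it stops 35.3 m short of the obstacle

72 mph × 0.44704 = 32.1869 m/s.
a = μg = 0.56 × 9.8 = 5.488 m/s².
Reaction distance = 32.1869 × 0.6 = 19.312 m.
Braking distance = v²/(2a) = 1035.997 / 10.976 = 94.387 m.
Total stopping distance = 19.312 + 94.387 = 113.699 m, vs 149 m available — it stops with 149 − 113.699 = 35.301 m to spare.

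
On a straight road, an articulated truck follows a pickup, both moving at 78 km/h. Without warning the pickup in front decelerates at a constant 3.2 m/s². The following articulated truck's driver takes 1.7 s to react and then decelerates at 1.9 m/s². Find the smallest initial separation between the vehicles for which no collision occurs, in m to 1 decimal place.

78 km/h ÷ 3.6 = 21.6667 m/s.
Leader travels v²/(2a_L) = 469.446 / 6.400 = 73.351 m before stopping.
Follower covers v·t_r = 21.6667 × 1.7 = 36.833 m while reacting, then v²/(2a_F) = 469.446 / 3.800 = 123.538 m while braking, for a total of 36.833 + 123.538 = 160.371 m.
Since a_F ≤ a_L and the follower starts braking later, the follower is never slower than the leader, so the closest approach is when both have stopped.
Minimum gap = 160.371 − 73.351 = 87.020 m.

Minimum gap ≈ 87.0 m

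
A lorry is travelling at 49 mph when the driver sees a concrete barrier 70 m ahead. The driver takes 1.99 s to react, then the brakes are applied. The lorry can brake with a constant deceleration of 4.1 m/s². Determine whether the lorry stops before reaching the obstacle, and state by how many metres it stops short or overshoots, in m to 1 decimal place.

49 mph × 0.44704 = 21.9050 m/s.
Reaction distance = 21.9050 × 1.99 = 43.591 m.
Braking distance = v²/(2a) = 479.829 / 8.200 = 58.516 m.
Total stopping distance = 43.591 + 58.516 = 102.107 m, vs 70 m available — it cannot stop in time and overshoots by 102.107 − 70 = 32.107 m.

No — it overshoots by 32.1 m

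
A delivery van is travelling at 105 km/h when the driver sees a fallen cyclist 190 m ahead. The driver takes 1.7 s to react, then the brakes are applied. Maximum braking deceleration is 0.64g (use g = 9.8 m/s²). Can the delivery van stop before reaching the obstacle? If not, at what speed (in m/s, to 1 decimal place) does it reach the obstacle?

105 km/h ÷ 3.6 = 29.1667 m/s.
a = 0.64 × 9.8 = 6.272 m/s².
Reaction distance = 29.1667 × 1.7 = 49.583 m.
Braking distance = v²/(2a) = 850.696 / 12.544 = 67.817 m.
Total stopping distance = 49.583 + 67.817 = 117.400 m, vs 190 m available — it stops with 190 − 117.400 = 72.600 m to spare.

Yes — it stops about 72.6 m short of the obstacle, so it never reaches it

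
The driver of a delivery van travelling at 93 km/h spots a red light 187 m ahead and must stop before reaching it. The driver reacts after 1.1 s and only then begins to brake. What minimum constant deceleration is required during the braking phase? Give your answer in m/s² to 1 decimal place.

Required deceleration ≈ 2.1 m/s²

93 km/h ÷ 3.6 = 25.8333 m/s.
Distance covered during reaction = 25.8333 × 1.1 = 28.417 m.
Distance available for braking: 187 − 28.417 = 158.583 m.
v² = 2a·d ⇒ a = v²/(2d) = 25.8333² / (2 × 158.583) = 667.359 / 317.166 = 2.1041 m/s².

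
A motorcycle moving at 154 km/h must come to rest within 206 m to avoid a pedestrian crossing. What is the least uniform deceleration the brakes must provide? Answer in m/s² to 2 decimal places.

Required deceleration ≈ 4.44 m/s²

154 km/h ÷ 3.6 = 42.7778 m/s.
v² = 2a·d ⇒ a = v²/(2d) = 42.7778² / (2 × 206.000) = 1829.940 / 412.000 = 4.4416 m/s².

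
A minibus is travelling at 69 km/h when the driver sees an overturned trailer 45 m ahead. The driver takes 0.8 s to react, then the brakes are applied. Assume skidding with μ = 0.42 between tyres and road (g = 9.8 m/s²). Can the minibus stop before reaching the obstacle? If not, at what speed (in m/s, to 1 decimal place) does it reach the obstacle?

69 km/h ÷ 3.6 = 19.1667 m/s.
a = μg = 0.42 × 9.8 = 4.116 m/s².
Reaction distance = 19.1667 × 0.8 = 15.333 m.
Braking distance needed to stop: v²/(2a) = 367.362 / 8.232 = 44.626 m, so total needed = 15.333 + 44.626 = 59.959 m > 45 m — it cannot stop.
Distance remaining when braking begins: 45 − 15.333 = 29.667 m.
v² = v₀² − 2a·d = 367.362 − 2 × 4.116 × 29.667 = 123.143 m²/s².
v = √123.143 = 11.097 m/s.

No — it strikes the obstacle at 11.1 m/s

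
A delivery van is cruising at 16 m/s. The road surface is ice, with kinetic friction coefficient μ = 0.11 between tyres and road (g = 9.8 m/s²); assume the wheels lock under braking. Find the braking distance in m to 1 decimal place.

a = μg = 0.11 × 9.8 = 1.078 m/s².
Braking distance = v²/(2a) = 16.0000² / (2 × 1.078) = 256.000 / 2.156 = 118.738 m.

Braking distance ≈ 118.7 m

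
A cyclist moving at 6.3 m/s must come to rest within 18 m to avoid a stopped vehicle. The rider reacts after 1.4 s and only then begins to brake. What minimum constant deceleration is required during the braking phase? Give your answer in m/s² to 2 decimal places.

Distance covered during reaction = 6.3000 × 1.4 = 8.820 m.
Distance available for braking: 18 − 8.820 = 9.180 m.
v² = 2a·d ⇒ a = v²/(2d) = 6.3000² / (2 × 9.180) = 39.690 / 18.360 = 2.1618 m/s².

Required deceleration ≈ 2.16 m/s²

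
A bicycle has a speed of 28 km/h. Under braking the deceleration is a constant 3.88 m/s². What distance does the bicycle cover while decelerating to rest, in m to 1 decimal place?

28 km/h ÷ 3.6 = 7.7778 m/s.
Braking distance = v²/(2a) = 7.7778² / (2 × 3.880) = 60.494 / 7.760 = 7.796 m.

Braking distance ≈ 7.8 m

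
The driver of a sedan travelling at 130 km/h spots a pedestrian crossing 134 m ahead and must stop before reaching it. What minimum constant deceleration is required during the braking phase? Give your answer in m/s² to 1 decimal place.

130 km/h ÷ 3.6 = 36.1111 m/s.
v² = 2a·d ⇒ a = v²/(2d) = 36.1111² / (2 × 134.000) = 1304.012 / 268.000 = 4.8657 m/s².

Required deceleration ≈ 4.9 m/s²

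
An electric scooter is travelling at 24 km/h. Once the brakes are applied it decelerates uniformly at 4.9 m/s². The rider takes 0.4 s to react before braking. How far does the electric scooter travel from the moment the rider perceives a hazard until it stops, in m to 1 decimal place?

Total stopping distance ≈ 7.2 m

24 km/h ÷ 3.6 = 6.6667 m/s.
Reaction distance = v·t_r = 6.6667 × 0.4 = 2.667 m.
Braking distance = v²/(2a) = 6.6667² / (2 × 4.900) = 44.445 / 9.800 = 4.535 m.
Total = 2.667 + 4.535 = 7.202 m.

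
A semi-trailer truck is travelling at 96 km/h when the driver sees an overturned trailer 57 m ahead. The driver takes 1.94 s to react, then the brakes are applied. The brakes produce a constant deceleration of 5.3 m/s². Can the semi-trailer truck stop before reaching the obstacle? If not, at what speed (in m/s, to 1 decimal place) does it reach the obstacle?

96 km/h ÷ 3.6 = 26.6667 m/s.
Reaction distance = 26.6667 × 1.94 = 51.733 m.
Braking distance needed to stop: v²/(2a) = 711.113 / 10.600 = 67.086 m, so total needed = 51.733 + 67.086 = 118.819 m > 57 m — it cannot stop.
Distance remaining when braking begins: 57 − 51.733 = 5.267 m.
v² = v₀² − 2a·d = 711.113 − 2 × 5.300 × 5.267 = 655.283 m²/s².
v = √655.283 = 25.598 m/s.

No — it strikes the obstacle at 25.6 m/s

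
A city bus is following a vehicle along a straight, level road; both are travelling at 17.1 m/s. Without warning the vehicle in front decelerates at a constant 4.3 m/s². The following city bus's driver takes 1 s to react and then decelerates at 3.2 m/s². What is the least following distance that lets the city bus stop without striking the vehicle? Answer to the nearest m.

Minimum gap ≈ 29 m

Leader travels v²/(2a_L) = 292.410 / 8.600 = 34.001 m before stopping.
Follower covers v·t_r = 17.1000 × 1 = 17.100 m while reacting, then v²/(2a_F) = 292.410 / 6.400 = 45.689 m while braking, for a total of 17.100 + 45.689 = 62.789 m.
Since a_F ≤ a_L and the follower starts braking later, the follower is never slower than the leader, so the closest approach is when both have stopped.
Minimum gap = 62.789 − 34.001 = 28.788 m.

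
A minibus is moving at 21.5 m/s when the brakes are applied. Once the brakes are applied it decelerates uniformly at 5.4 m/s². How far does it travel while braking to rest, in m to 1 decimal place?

Braking distance = v²/(2a) = 21.5000² / (2 × 5.400) = 462.250 / 10.800 = 42.801 m.

Braking distance ≈ 42.8 m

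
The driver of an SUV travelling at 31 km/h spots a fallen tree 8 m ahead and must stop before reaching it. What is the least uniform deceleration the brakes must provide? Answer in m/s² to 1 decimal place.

Required deceleration ≈ 4.6 m/s²

31 km/h ÷ 3.6 = 8.6111 m/s.
v² = 2a·d ⇒ a = v²/(2d) = 8.6111² / (2 × 8.000) = 74.151 / 16.000 = 4.6344 m/s².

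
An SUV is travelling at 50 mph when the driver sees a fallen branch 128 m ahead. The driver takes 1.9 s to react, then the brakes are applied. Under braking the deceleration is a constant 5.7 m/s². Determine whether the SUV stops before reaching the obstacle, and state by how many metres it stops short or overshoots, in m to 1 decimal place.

50 mph × 0.44704 = 22.3520 m/s.
Reaction distance = 22.3520 × 1.9 = 42.469 m.
Braking distance = v²/(2a) = 499.612 / 11.400 = 43.826 m.
Total stopping distance = 42.469 + 43.826 = 86.295 m, vs 128 m available — it stops with 128 − 86.295 = 41.705 m to spare.

Yes — it stops 41.7 m short of the obstacle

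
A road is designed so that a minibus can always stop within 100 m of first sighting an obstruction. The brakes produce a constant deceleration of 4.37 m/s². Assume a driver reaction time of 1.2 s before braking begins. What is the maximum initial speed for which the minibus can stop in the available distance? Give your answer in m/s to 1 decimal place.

Stopping distance: v·t_r + v²/(2a) = 100 with t_r = 1.2 s and a = 4.370 m/s².
So v² + 10.488 v − 874.00 = 0.
Positive root: v = −a·t_r + √((a·t_r)² + 2a·d) = −5.244 + √(27.500 + 874.00) = 24.7810 m/s.

Maximum speed ≈ 24.8 m/s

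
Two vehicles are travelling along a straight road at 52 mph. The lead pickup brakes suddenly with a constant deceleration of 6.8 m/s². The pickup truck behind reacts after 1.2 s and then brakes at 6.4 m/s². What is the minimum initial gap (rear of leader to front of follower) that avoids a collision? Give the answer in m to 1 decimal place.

52 mph × 0.44704 = 23.2461 m/s.
Leader travels v²/(2a_L) = 540.381 / 13.600 = 39.734 m before stopping.
Follower covers v·t_r = 23.2461 × 1.2 = 27.895 m while reacting, then v²/(2a_F) = 540.381 / 12.800 = 42.217 m while braking, for a total of 27.895 + 42.217 = 70.112 m.
Since a_F ≤ a_L and the follower starts braking later, the follower is never slower than the leader, so the closest approach is when both have stopped.
Minimum gap = 70.112 − 39.734 = 30.378 m.

Minimum gap ≈ 30.4 m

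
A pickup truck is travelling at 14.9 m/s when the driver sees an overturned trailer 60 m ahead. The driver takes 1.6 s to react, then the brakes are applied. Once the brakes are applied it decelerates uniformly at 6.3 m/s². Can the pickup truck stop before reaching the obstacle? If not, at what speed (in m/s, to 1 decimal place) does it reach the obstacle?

Yes — it stops about 18.5 m short of the obstacle, so it never reaches it

Reaction distance = 14.9000 × 1.6 = 23.840 m.
Braking distance = v²/(2a) = 222.010 / 12.600 = 17.620 m.
Total stopping distance = 23.840 + 17.620 = 41.460 m, vs 60 m available — it stops with 60 − 41.460 = 18.540 m to spare.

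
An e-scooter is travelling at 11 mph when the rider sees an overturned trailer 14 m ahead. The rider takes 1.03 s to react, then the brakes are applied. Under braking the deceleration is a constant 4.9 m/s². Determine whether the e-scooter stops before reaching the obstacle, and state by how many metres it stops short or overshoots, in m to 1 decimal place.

11 mph × 0.44704 = 4.9174 m/s.
Reaction distance = 4.9174 × 1.03 = 5.065 m.
Braking distance = v²/(2a) = 24.181 / 9.800 = 2.467 m.
Total stopping distance = 5.065 + 2.467 = 7.532 m, vs 14 m available — it stops with 14 − 7.532 = 6.468 m to spare.

Yes — it stops 6.5 m short of the obstacle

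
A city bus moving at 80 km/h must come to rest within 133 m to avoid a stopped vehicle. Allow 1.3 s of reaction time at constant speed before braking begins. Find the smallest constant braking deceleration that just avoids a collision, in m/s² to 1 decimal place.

80 km/h ÷ 3.6 = 22.2222 m/s.
Distance covered during reaction = 22.2222 × 1.3 = 28.889 m.
Distance available for braking: 133 − 28.889 = 104.111 m.
v² = 2a·d ⇒ a = v²/(2d) = 22.2222² / (2 × 104.111) = 493.826 / 208.222 = 2.3716 m/s².

Required deceleration ≈ 2.4 m/s²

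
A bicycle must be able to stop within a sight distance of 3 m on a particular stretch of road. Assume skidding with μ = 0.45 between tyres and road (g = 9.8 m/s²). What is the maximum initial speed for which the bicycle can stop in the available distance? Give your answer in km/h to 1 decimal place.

Maximum speed ≈ 18.5 km/h

a = μg = 0.45 × 9.8 = 4.410 m/s².
v²/(2a) = d ⇒ v = √(2 × 4.410 × 3) = √26.46 = 5.1439 m/s.
5.1439 m/s × 3.6 = 18.518 km/h.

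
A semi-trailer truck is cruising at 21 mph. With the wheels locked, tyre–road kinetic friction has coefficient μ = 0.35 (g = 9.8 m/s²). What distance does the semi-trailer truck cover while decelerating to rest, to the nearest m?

21 mph × 0.44704 = 9.3878 m/s.
a = μg = 0.35 × 9.8 = 3.430 m/s².
Braking distance = v²/(2a) = 9.3878² / (2 × 3.430) = 88.131 / 6.860 = 12.847 m.

Braking distance ≈ 13 m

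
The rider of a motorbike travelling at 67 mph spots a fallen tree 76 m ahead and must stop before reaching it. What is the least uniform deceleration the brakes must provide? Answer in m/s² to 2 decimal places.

Required deceleration ≈ 5.90 m/s²

67 mph × 0.44704 = 29.9517 m/s.
v² = 2a·d ⇒ a = v²/(2d) = 29.9517² / (2 × 76.000) = 897.104 / 152.000 = 5.9020 m/s².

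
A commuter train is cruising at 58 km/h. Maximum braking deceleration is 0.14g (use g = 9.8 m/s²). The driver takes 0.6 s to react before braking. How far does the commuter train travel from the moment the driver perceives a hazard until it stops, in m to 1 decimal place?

58 km/h ÷ 3.6 = 16.1111 m/s.
a = 0.14 × 9.8 = 1.372 m/s².
Reaction distance = v·t_r = 16.1111 × 0.6 = 9.667 m.
Braking distance = v²/(2a) = 16.1111² / (2 × 1.372) = 259.568 / 2.744 = 94.595 m.
Total = 9.667 + 94.595 = 104.262 m.

Total stopping distance ≈ 104.3 m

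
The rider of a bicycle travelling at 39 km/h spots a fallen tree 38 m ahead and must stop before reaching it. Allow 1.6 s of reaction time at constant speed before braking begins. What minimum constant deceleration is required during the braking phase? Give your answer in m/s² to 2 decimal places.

Required deceleration ≈ 2.84 m/s²

39 km/h ÷ 3.6 = 10.8333 m/s.
Distance covered during reaction = 10.8333 × 1.6 = 17.333 m.
Distance available for braking: 38 − 17.333 = 20.667 m.
v² = 2a·d ⇒ a = v²/(2d) = 10.8333² / (2 × 20.667) = 117.360 / 41.334 = 2.8393 m/s².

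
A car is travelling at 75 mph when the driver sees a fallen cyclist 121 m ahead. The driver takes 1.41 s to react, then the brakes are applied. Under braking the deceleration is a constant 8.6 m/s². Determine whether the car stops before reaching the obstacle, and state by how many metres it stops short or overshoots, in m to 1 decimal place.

75 mph × 0.44704 = 33.5280 m/s.
Reaction distance = 33.5280 × 1.41 = 47.274 m.
Braking distance = v²/(2a) = 1124.127 / 17.200 = 65.356 m.
Total stopping distance = 47.274 + 65.356 = 112.630 m, vs 121 m available — it stops with 121 − 112.630 = 8.370 m to spare.

Yes — it stops 8.4 m short of the obstacle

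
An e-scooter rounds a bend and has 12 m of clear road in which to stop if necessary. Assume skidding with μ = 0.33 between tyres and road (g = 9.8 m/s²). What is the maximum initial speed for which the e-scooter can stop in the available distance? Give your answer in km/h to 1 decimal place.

a = μg = 0.33 × 9.8 = 3.234 m/s².
v²/(2a) = d ⇒ v = √(2 × 3.234 × 12) = √77.62 = 8.8102 m/s.
8.8102 m/s × 3.6 = 31.717 km/h.

Maximum speed ≈ 31.7 km/h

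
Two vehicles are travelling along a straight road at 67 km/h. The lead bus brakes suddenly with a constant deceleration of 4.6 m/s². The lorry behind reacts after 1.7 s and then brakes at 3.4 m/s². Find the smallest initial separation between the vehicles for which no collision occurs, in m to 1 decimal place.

67 km/h ÷ 3.6 = 18.6111 m/s.
Leader travels v²/(2a_L) = 346.373 / 9.200 = 37.649 m before stopping.
Follower covers v·t_r = 18.6111 × 1.7 = 31.639 m while reacting, then v²/(2a_F) = 346.373 / 6.800 = 50.937 m while braking, for a total of 31.639 + 50.937 = 82.576 m.
Since a_F ≤ a_L and the follower starts braking later, the follower is never slower than the leader, so the closest approach is when both have stopped.
Minimum gap = 82.576 − 37.649 = 44.927 m.

Minimum gap ≈ 44.9 m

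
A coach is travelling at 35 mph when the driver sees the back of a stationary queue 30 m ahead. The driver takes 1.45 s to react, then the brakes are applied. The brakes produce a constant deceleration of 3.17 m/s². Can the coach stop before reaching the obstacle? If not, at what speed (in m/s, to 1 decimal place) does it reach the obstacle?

No — it strikes the obstacle at 14.1 m/s

35 mph × 0.44704 = 15.6464 m/s.
Reaction distance = 15.6464 × 1.45 = 22.687 m.
Braking distance needed to stop: v²/(2a) = 244.810 / 6.340 = 38.614 m, so total needed = 22.687 + 38.614 = 61.301 m > 30 m — it cannot stop.
Distance remaining when braking begins: 30 − 22.687 = 7.313 m.
v² = v₀² − 2a·d = 244.810 − 2 × 3.170 × 7.313 = 198.446 m²/s².
v = √198.446 = 14.087 m/s.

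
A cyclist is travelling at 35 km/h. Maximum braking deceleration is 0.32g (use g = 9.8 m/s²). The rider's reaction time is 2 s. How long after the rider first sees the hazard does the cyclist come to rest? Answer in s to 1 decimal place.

Total time ≈ 5.1 s

35 km/h ÷ 3.6 = 9.7222 m/s.
a = 0.32 × 9.8 = 3.136 m/s².
Braking time = v/a = 9.7222 / 3.136 = 3.100 s.
Total = 2 + 3.100 = 5.100 s.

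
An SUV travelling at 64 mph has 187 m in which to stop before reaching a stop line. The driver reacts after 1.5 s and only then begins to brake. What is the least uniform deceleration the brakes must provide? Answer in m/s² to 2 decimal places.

64 mph × 0.44704 = 28.6106 m/s.
Distance covered during reaction = 28.6106 × 1.5 = 42.916 m.
Distance available for braking: 187 − 42.916 = 144.084 m.
v² = 2a·d ⇒ a = v²/(2d) = 28.6106² / (2 × 144.084) = 818.566 / 288.168 = 2.8406 m/s².

Required deceleration ≈ 2.84 m/s²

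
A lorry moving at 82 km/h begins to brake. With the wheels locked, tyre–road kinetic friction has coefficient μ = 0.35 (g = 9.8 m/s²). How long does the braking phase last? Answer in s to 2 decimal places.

82 km/h ÷ 3.6 = 22.7778 m/s.
a = μg = 0.35 × 9.8 = 3.430 m/s².
Braking time = v/a = 22.7778 / 3.430 = 6.641 s.

Braking time ≈ 6.64 s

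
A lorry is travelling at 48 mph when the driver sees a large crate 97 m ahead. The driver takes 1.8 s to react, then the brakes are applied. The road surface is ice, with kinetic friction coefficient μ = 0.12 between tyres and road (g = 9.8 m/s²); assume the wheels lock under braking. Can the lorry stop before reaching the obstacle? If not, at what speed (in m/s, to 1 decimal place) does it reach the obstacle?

No — it strikes the obstacle at 18.0 m/s

48 mph × 0.44704 = 21.4579 m/s.
a = μg = 0.12 × 9.8 = 1.176 m/s².
Reaction distance = 21.4579 × 1.8 = 38.624 m.
Braking distance needed to stop: v²/(2a) = 460.441 / 2.352 = 195.766 m, so total needed = 38.624 + 195.766 = 234.390 m > 97 m — it cannot stop.
Distance remaining when braking begins: 97 − 38.624 = 58.376 m.
v² = v₀² − 2a·d = 460.441 − 2 × 1.176 × 58.376 = 323.141 m²/s².
v = √323.141 = 17.976 m/s.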